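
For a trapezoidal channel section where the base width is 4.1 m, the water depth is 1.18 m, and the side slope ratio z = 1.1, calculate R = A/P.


For a trapezoidal section with side slope z:
A = (b + z*y)*y = (4.1 + 1.1*1.18)*1.18 = 6.37 m^2.
P = b + 2*y*sqrt(1 + z^2) = 4.1 + 2*1.18*sqrt(1 + 1.1^2) = 7.608 m.
R = A/P = 6.37 / 7.608 = 0.8372 m.

0.8372


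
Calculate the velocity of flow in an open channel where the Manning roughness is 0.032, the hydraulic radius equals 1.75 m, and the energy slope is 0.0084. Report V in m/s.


Manning's equation gives V = (1/n) * R^(2/3) * S^(1/2).
First, compute R^(2/3) = 1.75^(2/3) = 1.4522.
Next, S^(1/2) = 0.0084^(1/2) = 0.091652.
Then 1/n = 1/0.032 = 31.25.
V = 31.25 * 1.4522 * 0.091652 = 4.1593 m/s.

4.1593


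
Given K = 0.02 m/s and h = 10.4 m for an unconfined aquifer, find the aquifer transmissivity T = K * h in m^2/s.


Transmissivity is defined as T = K * h.
T = 0.02 * 10.4
  = 0.208 m^2/s.

0.208


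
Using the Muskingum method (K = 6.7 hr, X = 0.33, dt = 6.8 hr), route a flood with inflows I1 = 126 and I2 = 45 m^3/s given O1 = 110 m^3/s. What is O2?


Muskingum coefficients:
denom = 2*K*(1-X) + dt = 2*6.7*(1-0.33) + 6.8 = 15.778.
C0 = (dt - 2*K*X)/denom = (6.8 - 2*6.7*0.33)/15.778 = 0.1507.
C1 = (dt + 2*K*X)/denom = (6.8 + 2*6.7*0.33)/15.778 = 0.7112.
C2 = (2*K*(1-X) - dt)/denom = 0.138.
O2 = C0*I2 + C1*I1 + C2*O1
   = 0.1507*45 + 0.7112*126 + 0.138*110
   = 111.58 m^3/s.

111.58


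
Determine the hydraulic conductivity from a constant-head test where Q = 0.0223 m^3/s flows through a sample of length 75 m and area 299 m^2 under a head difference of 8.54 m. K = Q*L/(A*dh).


From K = Q*L / (A*dh):
Numerator: Q*L = 0.0223 * 75 = 1.6725.
Denominator: A*dh = 299 * 8.54 = 2553.46.
K = 1.6725 / 2553.46 = 0.000655 m/s.

0.000655


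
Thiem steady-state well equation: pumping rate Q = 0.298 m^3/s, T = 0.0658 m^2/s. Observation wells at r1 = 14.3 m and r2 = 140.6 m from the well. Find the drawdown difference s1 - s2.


Thiem equation: s1 - s2 = Q/(2*pi*T) * ln(r2/r1).
ln(r2/r1) = ln(140.6/14.3) = 2.2857.
Q/(2*pi*T) = 0.298 / (2*pi*0.0658) = 0.298 / 0.4134 = 0.7208.
s1 - s2 = 0.7208 * 2.2857 = 1.6475 m.

1.6475


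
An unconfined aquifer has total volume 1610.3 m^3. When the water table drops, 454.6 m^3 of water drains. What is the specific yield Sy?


Specific yield Sy = Volume drained / Total volume.
Sy = 454.6 / 1610.3
   = 0.2823.

0.2823


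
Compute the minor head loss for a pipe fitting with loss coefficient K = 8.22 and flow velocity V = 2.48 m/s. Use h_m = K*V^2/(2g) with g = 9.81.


Minor loss formula: h_m = K * V^2/(2g).
V^2 = 2.48^2 = 6.1504.
V^2/(2g) = 6.1504 / 19.62 = 0.3135 m.
h_m = 8.22 * 0.3135 = 2.5768 m.

2.5768


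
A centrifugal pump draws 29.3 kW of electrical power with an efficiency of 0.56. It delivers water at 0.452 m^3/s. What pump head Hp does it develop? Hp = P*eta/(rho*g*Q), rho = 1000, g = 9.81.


Pump head formula: Hp = P * eta / (rho * g * Q).
Numerator: P * eta = 29.3 * 1000 * 0.56 = 16408.0 W.
Denominator: rho * g * Q = 1000 * 9.81 * 0.452 = 4434.12.
Hp = 16408.0 / 4434.12 = 3.7 m.

3.7


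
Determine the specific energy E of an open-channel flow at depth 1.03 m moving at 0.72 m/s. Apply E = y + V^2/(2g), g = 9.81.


Specific energy E = y + V^2/(2g).
Velocity head = V^2/(2g) = 0.72^2 / (2*9.81) = 0.5184 / 19.62 = 0.0264 m.
E = 1.03 + 0.0264 = 1.0564 m.

1.0564


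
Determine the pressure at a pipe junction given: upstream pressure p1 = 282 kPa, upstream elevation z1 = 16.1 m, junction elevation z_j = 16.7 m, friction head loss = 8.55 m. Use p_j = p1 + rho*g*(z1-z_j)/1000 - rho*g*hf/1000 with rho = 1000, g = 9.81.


Junction pressure: p_j = p1 + rho*g*(z1 - z_j)/1000 - rho*g*hf/1000.
Elevation term = 1000*9.81*(16.1 - 16.7)/1000 = -5.886 kPa.
Friction term = 1000*9.81*8.55/1000 = 83.876 kPa.
p_j = 282 + -5.886 - 83.876 = 192.24 kPa.

192.24


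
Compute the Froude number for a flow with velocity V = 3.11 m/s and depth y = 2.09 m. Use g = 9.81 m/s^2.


The Froude number is defined as Fr = V / sqrt(g*y).
g*y = 9.81 * 2.09 = 20.5029.
sqrt(g*y) = sqrt(20.5029) = 4.528.
Fr = 3.11 / 4.528 = 0.6868.

0.6868


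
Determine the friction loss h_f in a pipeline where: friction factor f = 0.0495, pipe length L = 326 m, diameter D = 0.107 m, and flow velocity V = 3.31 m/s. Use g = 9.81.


Darcy-Weisbach equation: h_f = f * (L/D) * V^2/(2g).
f * L/D = 0.0495 * 326/0.107 = 150.8131.
V^2/(2g) = 3.31^2 / (2*9.81) = 10.9561 / 19.62 = 0.5584 m.
h_f = 150.8131 * 0.5584 = 84.216 m.

84.216


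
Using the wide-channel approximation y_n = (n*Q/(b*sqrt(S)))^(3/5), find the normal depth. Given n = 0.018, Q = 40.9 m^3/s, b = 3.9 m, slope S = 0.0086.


We use the wide-channel approximation y_n = (n*Q/(b*sqrt(S)))^(3/5).
sqrt(S) = sqrt(0.0086) = 0.092736.
Numerator: n*Q = 0.018 * 40.9 = 0.7362.
Denominator: b*sqrt(S) = 3.9 * 0.092736 = 0.36167.
arg = 2.0356.
y_n = 2.0356^(3/5) = 1.5318 m.

1.5318


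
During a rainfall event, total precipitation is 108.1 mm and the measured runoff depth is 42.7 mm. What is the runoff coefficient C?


The runoff coefficient C = runoff depth / rainfall depth.
C = 42.7 / 108.1
  = 0.395.

0.395


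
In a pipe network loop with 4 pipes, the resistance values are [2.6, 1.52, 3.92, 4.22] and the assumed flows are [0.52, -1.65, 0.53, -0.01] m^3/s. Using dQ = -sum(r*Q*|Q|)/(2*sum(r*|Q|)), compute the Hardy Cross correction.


Numerator terms (r*Q*|Q|): 2.6*0.52*|0.52| = 0.703; 1.52*-1.65*|-1.65| = -4.1382; 3.92*0.53*|0.53| = 1.1011; 4.22*-0.01*|-0.01| = -0.0004.
Sum of numerator = -2.3345.
Denominator terms (r*|Q|): 2.6*|0.52| = 1.352; 1.52*|-1.65| = 2.508; 3.92*|0.53| = 2.0776; 4.22*|-0.01| = 0.0422.
2 * sum of denominator = 2 * 5.9798 = 11.9596.
dQ = --2.3345 / 11.9596 = 0.1952 m^3/s.

0.1952


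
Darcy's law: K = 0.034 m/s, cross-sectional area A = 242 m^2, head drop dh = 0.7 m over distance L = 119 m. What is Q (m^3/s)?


Darcy's law: Q = K * A * i, where i = dh/L.
Hydraulic gradient i = 0.7 / 119 = 0.005882.
Q = 0.034 * 242 * 0.005882
  = 0.0484 m^3/s.

0.0484


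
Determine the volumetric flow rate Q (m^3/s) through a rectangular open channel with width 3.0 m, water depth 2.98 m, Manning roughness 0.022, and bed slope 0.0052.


For a rectangular channel, the cross-sectional area A = b * y = 3.0 * 2.98 = 8.94 m^2.
The wetted perimeter P = b + 2y = 3.0 + 2*2.98 = 8.96 m.
Hydraulic radius R = A/P = 8.94/8.96 = 0.9978 m.
Velocity V = (1/n)*R^(2/3)*S^(1/2) = (1/0.022)*0.9978^(2/3)*0.0052^(1/2) = 3.2729 m/s.
Discharge Q = A * V = 8.94 * 3.2729 = 29.26 m^3/s.

29.26


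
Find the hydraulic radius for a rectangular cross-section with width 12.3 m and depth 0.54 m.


For a rectangular section:
Flow area A = b * y = 12.3 * 0.54 = 6.64 m^2.
Wetted perimeter P = b + 2y = 12.3 + 2*0.54 = 13.38 m.
Hydraulic radius R = A/P = 6.64 / 13.38 = 0.4964 m.

0.4964


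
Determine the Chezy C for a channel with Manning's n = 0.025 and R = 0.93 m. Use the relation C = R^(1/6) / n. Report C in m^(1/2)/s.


The Chezy coefficient relates to Manning's n through C = R^(1/6) / n.
R^(1/6) = 0.93^(1/6) = 0.987978.
C = 0.987978 / 0.025 = 39.52 m^(1/2)/s.

39.52


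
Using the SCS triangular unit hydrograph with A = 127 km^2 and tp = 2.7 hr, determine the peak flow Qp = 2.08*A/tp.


SCS formula: Qp = 2.08 * A / tp.
Qp = 2.08 * 127 / 2.7
   = 264.16 / 2.7
   = 97.84 m^3/s per cm.

97.84


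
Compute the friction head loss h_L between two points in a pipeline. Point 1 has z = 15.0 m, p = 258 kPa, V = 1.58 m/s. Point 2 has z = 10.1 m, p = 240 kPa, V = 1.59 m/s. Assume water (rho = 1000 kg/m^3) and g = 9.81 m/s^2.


Total head at each section: H = z + p/(rho*g) + V^2/(2g).
H1 = 15.0 + 258*1000/(1000*9.81) + 1.58^2/(2*9.81)
   = 15.0 + 26.3 + 0.1272
   = 41.427 m.
H2 = 10.1 + 240*1000/(1000*9.81) + 1.59^2/(2*9.81)
   = 10.1 + 24.465 + 0.1289
   = 34.694 m.
h_L = H1 - H2 = 41.427 - 34.694 = 6.733 m.

6.733


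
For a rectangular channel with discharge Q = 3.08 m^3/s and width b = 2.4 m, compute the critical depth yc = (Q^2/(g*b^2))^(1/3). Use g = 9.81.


Using yc = (Q^2 / (g * b^2))^(1/3):
Q^2 = 3.08^2 = 9.49.
g * b^2 = 9.81 * 2.4^2 = 9.81 * 5.76 = 56.51.
Q^2 / (g*b^2) = 9.49 / 56.51 = 0.1679.
yc = 0.1679^(1/3) = 0.5517 m.

0.5517


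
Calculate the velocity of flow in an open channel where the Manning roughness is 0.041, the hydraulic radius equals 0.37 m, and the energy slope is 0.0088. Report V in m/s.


Manning's equation gives V = (1/n) * R^(2/3) * S^(1/2).
First, compute R^(2/3) = 0.37^(2/3) = 0.5154.
Next, S^(1/2) = 0.0088^(1/2) = 0.093808.
Then 1/n = 1/0.041 = 24.39.
V = 24.39 * 0.5154 * 0.093808 = 1.1792 m/s.

1.1792


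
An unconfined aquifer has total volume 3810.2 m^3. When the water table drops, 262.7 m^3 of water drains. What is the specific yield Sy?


Specific yield Sy = Volume drained / Total volume.
Sy = 262.7 / 3810.2
   = 0.0689.

0.0689


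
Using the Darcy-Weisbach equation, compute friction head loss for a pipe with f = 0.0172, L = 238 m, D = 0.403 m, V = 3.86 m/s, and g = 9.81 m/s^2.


Darcy-Weisbach equation: h_f = f * (L/D) * V^2/(2g).
f * L/D = 0.0172 * 238/0.403 = 10.1578.
V^2/(2g) = 3.86^2 / (2*9.81) = 14.8996 / 19.62 = 0.7594 m.
h_f = 10.1578 * 0.7594 = 7.714 m.

7.714


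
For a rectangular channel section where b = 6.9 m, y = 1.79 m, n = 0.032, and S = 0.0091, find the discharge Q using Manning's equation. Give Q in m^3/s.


For a rectangular channel, the cross-sectional area A = b * y = 6.9 * 1.79 = 12.35 m^2.
The wetted perimeter P = b + 2y = 6.9 + 2*1.79 = 10.48 m.
Hydraulic radius R = A/P = 12.35/10.48 = 1.1785 m.
Velocity V = (1/n)*R^(2/3)*S^(1/2) = (1/0.032)*1.1785^(2/3)*0.0091^(1/2) = 3.3261 m/s.
Discharge Q = A * V = 12.35 * 3.3261 = 41.08 m^3/s.

41.08


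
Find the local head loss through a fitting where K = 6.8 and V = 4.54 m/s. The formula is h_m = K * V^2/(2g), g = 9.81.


Minor loss formula: h_m = K * V^2/(2g).
V^2 = 4.54^2 = 20.6116.
V^2/(2g) = 20.6116 / 19.62 = 1.0505 m.
h_m = 6.8 * 1.0505 = 7.1437 m.

7.1437


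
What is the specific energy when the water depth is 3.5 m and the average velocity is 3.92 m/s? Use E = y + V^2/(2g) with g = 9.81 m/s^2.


Specific energy E = y + V^2/(2g).
Velocity head = V^2/(2g) = 3.92^2 / (2*9.81) = 15.3664 / 19.62 = 0.7832 m.
E = 3.5 + 0.7832 = 4.2832 m.

4.2832


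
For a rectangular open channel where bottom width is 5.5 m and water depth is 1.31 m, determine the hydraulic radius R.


For a rectangular section:
Flow area A = b * y = 5.5 * 1.31 = 7.21 m^2.
Wetted perimeter P = b + 2y = 5.5 + 2*1.31 = 8.12 m.
Hydraulic radius R = A/P = 7.21 / 8.12 = 0.8873 m.

0.8873


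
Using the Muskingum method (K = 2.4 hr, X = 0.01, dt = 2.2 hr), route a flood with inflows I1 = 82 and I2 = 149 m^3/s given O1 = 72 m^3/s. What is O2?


Muskingum coefficients:
denom = 2*K*(1-X) + dt = 2*2.4*(1-0.01) + 2.2 = 6.952.
C0 = (dt - 2*K*X)/denom = (2.2 - 2*2.4*0.01)/6.952 = 0.3096.
C1 = (dt + 2*K*X)/denom = (2.2 + 2*2.4*0.01)/6.952 = 0.3234.
C2 = (2*K*(1-X) - dt)/denom = 0.3671.
O2 = C0*I2 + C1*I1 + C2*O1
   = 0.3096*149 + 0.3234*82 + 0.3671*72
   = 99.07 m^3/s.

99.07


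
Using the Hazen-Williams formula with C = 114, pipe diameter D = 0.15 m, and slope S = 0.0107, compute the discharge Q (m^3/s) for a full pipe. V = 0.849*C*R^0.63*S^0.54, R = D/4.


For a full circular pipe, R = D/4 = 0.15/4 = 0.0375 m.
V = 0.849 * 114 * 0.0375^0.63 * 0.0107^0.54
  = 0.849 * 114 * 0.126369 * 0.086271
  = 1.0552 m/s.
Pipe area A = pi*D^2/4 = pi*0.15^2/4 = 0.0177 m^2.
Q = A * V = 0.0177 * 1.0552 = 0.0186 m^3/s.

0.0186


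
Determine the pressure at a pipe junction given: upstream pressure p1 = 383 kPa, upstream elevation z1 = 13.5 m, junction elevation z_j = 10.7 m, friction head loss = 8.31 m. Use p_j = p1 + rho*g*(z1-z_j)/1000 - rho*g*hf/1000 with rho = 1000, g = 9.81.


Junction pressure: p_j = p1 + rho*g*(z1 - z_j)/1000 - rho*g*hf/1000.
Elevation term = 1000*9.81*(13.5 - 10.7)/1000 = 27.468 kPa.
Friction term = 1000*9.81*8.31/1000 = 81.521 kPa.
p_j = 383 + 27.468 - 81.521 = 328.95 kPa.

328.95


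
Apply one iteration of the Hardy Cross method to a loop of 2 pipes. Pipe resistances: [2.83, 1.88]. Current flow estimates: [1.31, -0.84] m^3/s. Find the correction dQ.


Numerator terms (r*Q*|Q|): 2.83*1.31*|1.31| = 4.8566; 1.88*-0.84*|-0.84| = -1.3265.
Sum of numerator = 3.53.
Denominator terms (r*|Q|): 2.83*|1.31| = 3.7073; 1.88*|-0.84| = 1.5792.
2 * sum of denominator = 2 * 5.2865 = 10.573.
dQ = -3.53 / 10.573 = -0.3339 m^3/s.

-0.3339


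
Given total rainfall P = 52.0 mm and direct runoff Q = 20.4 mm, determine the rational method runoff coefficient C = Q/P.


The runoff coefficient C = runoff depth / rainfall depth.
C = 20.4 / 52.0
  = 0.3923.

0.3923


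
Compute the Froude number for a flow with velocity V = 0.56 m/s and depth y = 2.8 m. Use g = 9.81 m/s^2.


The Froude number is defined as Fr = V / sqrt(g*y).
g*y = 9.81 * 2.8 = 27.468.
sqrt(g*y) = sqrt(27.468) = 5.241.
Fr = 0.56 / 5.241 = 0.1068.

0.1068


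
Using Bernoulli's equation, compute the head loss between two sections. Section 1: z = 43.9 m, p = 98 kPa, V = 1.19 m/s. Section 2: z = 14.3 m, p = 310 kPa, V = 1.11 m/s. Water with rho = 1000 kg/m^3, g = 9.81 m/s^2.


Total head at each section: H = z + p/(rho*g) + V^2/(2g).
H1 = 43.9 + 98*1000/(1000*9.81) + 1.19^2/(2*9.81)
   = 43.9 + 9.99 + 0.0722
   = 53.962 m.
H2 = 14.3 + 310*1000/(1000*9.81) + 1.11^2/(2*9.81)
   = 14.3 + 31.6 + 0.0628
   = 45.963 m.
h_L = H1 - H2 = 53.962 - 45.963 = 7.999 m.

7.999


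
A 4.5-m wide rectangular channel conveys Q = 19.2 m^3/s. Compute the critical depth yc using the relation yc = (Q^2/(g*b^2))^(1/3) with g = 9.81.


Using yc = (Q^2 / (g * b^2))^(1/3):
Q^2 = 19.2^2 = 368.64.
g * b^2 = 9.81 * 4.5^2 = 9.81 * 20.25 = 198.65.
Q^2 / (g*b^2) = 368.64 / 198.65 = 1.8557.
yc = 1.8557^(1/3) = 1.2289 m.

1.2289


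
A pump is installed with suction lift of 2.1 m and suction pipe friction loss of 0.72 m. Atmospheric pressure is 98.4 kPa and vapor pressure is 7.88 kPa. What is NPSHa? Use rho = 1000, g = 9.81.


NPSHa = p_atm/(rho*g) - z_s - hf_s - p_vap/(rho*g).
p_atm/(rho*g) = 98.4*1000 / (1000*9.81) = 10.031 m.
p_vap/(rho*g) = 7.88*1000 / (1000*9.81) = 0.803 m.
NPSHa = 10.031 - 2.1 - 0.72 - 0.803
      = 6.41 m.

6.41


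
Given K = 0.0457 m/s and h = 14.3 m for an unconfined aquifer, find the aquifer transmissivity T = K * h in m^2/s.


Transmissivity is defined as T = K * h.
T = 0.0457 * 14.3
  = 0.6535 m^2/s.

0.6535


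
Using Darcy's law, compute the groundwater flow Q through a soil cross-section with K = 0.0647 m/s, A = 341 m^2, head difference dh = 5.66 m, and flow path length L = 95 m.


Darcy's law: Q = K * A * i, where i = dh/L.
Hydraulic gradient i = 5.66 / 95 = 0.059579.
Q = 0.0647 * 341 * 0.059579
  = 1.3145 m^3/s.

1.3145


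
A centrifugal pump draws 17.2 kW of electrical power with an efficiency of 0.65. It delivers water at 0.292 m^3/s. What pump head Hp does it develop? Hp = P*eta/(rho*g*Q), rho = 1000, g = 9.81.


Pump head formula: Hp = P * eta / (rho * g * Q).
Numerator: P * eta = 17.2 * 1000 * 0.65 = 11180.0 W.
Denominator: rho * g * Q = 1000 * 9.81 * 0.292 = 2864.52.
Hp = 11180.0 / 2864.52 = 3.9 m.

3.9


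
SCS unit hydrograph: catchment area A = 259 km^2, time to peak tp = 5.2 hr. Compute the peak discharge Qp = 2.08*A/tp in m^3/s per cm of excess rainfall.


SCS formula: Qp = 2.08 * A / tp.
Qp = 2.08 * 259 / 5.2
   = 538.72 / 5.2
   = 103.6 m^3/s per cm.

103.6


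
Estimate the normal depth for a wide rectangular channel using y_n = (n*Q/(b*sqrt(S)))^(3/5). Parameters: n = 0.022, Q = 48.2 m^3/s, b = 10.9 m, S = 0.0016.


We use the wide-channel approximation y_n = (n*Q/(b*sqrt(S)))^(3/5).
sqrt(S) = sqrt(0.0016) = 0.04.
Numerator: n*Q = 0.022 * 48.2 = 1.0604.
Denominator: b*sqrt(S) = 10.9 * 0.04 = 0.436.
arg = 2.4321.
y_n = 2.4321^(3/5) = 1.7045 m.

1.7045


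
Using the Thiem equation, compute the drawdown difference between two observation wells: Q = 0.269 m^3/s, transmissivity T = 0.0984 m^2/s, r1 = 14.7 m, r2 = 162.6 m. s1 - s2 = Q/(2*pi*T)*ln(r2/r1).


Thiem equation: s1 - s2 = Q/(2*pi*T) * ln(r2/r1).
ln(r2/r1) = ln(162.6/14.7) = 2.4034.
Q/(2*pi*T) = 0.269 / (2*pi*0.0984) = 0.269 / 0.6183 = 0.4351.
s1 - s2 = 0.4351 * 2.4034 = 1.0457 m.

1.0457


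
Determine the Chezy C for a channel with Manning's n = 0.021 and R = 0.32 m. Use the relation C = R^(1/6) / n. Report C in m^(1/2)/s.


The Chezy coefficient relates to Manning's n through C = R^(1/6) / n.
R^(1/6) = 0.32^(1/6) = 0.827037.
C = 0.827037 / 0.021 = 39.38 m^(1/2)/s.

39.38


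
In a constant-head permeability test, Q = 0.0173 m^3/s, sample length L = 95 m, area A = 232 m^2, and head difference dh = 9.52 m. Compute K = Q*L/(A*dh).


From K = Q*L / (A*dh):
Numerator: Q*L = 0.0173 * 95 = 1.6435.
Denominator: A*dh = 232 * 9.52 = 2208.64.
K = 1.6435 / 2208.64 = 0.000744 m/s.

0.000744


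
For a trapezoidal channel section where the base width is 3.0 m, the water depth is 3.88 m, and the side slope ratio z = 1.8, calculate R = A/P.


For a trapezoidal section with side slope z:
A = (b + z*y)*y = (3.0 + 1.8*3.88)*3.88 = 38.738 m^2.
P = b + 2*y*sqrt(1 + z^2) = 3.0 + 2*3.88*sqrt(1 + 1.8^2) = 18.979 m.
R = A/P = 38.738 / 18.979 = 2.0411 m.

2.0411


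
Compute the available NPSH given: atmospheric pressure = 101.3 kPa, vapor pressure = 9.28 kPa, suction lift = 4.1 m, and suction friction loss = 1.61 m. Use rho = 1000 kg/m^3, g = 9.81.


NPSHa = p_atm/(rho*g) - z_s - hf_s - p_vap/(rho*g).
p_atm/(rho*g) = 101.3*1000 / (1000*9.81) = 10.326 m.
p_vap/(rho*g) = 9.28*1000 / (1000*9.81) = 0.946 m.
NPSHa = 10.326 - 4.1 - 1.61 - 0.946
      = 3.67 m.

3.67


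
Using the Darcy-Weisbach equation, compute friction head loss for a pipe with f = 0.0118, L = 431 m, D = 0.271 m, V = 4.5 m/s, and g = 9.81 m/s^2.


Darcy-Weisbach equation: h_f = f * (L/D) * V^2/(2g).
f * L/D = 0.0118 * 431/0.271 = 18.7668.
V^2/(2g) = 4.5^2 / (2*9.81) = 20.25 / 19.62 = 1.0321 m.
h_f = 18.7668 * 1.0321 = 19.369 m.

19.369


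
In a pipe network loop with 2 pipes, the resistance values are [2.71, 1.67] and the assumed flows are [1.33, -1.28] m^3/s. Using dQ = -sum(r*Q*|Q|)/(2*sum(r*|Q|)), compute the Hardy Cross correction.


Numerator terms (r*Q*|Q|): 2.71*1.33*|1.33| = 4.7937; 1.67*-1.28*|-1.28| = -2.7361.
Sum of numerator = 2.0576.
Denominator terms (r*|Q|): 2.71*|1.33| = 3.6043; 1.67*|-1.28| = 2.1376.
2 * sum of denominator = 2 * 5.7419 = 11.4838.
dQ = -2.0576 / 11.4838 = -0.1792 m^3/s.

-0.1792


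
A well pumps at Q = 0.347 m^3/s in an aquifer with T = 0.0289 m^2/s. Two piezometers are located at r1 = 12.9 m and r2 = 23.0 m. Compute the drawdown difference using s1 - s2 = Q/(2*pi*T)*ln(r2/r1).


Thiem equation: s1 - s2 = Q/(2*pi*T) * ln(r2/r1).
ln(r2/r1) = ln(23.0/12.9) = 0.5783.
Q/(2*pi*T) = 0.347 / (2*pi*0.0289) = 0.347 / 0.1816 = 1.911.
s1 - s2 = 1.911 * 0.5783 = 1.105 m.

1.105


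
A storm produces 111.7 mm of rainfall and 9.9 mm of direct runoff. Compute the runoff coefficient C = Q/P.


The runoff coefficient C = runoff depth / rainfall depth.
C = 9.9 / 111.7
  = 0.0886.

0.0886


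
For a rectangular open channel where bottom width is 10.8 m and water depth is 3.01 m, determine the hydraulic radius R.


For a rectangular section:
Flow area A = b * y = 10.8 * 3.01 = 32.51 m^2.
Wetted perimeter P = b + 2y = 10.8 + 2*3.01 = 16.82 m.
Hydraulic radius R = A/P = 32.51 / 16.82 = 1.9327 m.

1.9327


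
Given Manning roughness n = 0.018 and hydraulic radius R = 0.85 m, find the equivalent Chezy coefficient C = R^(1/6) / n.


The Chezy coefficient relates to Manning's n through C = R^(1/6) / n.
R^(1/6) = 0.85^(1/6) = 0.973277.
C = 0.973277 / 0.018 = 54.07 m^(1/2)/s.

54.07


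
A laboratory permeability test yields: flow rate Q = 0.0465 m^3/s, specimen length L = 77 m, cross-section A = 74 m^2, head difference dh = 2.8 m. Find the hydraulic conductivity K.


From K = Q*L / (A*dh):
Numerator: Q*L = 0.0465 * 77 = 3.5805.
Denominator: A*dh = 74 * 2.8 = 207.2.
K = 3.5805 / 207.2 = 0.01728 m/s.

0.01728


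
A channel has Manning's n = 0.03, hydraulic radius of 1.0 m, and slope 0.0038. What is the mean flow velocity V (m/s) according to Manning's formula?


Manning's equation gives V = (1/n) * R^(2/3) * S^(1/2).
First, compute R^(2/3) = 1.0^(2/3) = 1.0.
Next, S^(1/2) = 0.0038^(1/2) = 0.061644.
Then 1/n = 1/0.03 = 33.33.
V = 33.33 * 1.0 * 0.061644 = 2.0548 m/s.

2.0548


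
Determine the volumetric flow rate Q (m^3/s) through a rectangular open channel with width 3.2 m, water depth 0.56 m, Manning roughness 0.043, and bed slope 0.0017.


For a rectangular channel, the cross-sectional area A = b * y = 3.2 * 0.56 = 1.79 m^2.
The wetted perimeter P = b + 2y = 3.2 + 2*0.56 = 4.32 m.
Hydraulic radius R = A/P = 1.79/4.32 = 0.4148 m.
Velocity V = (1/n)*R^(2/3)*S^(1/2) = (1/0.043)*0.4148^(2/3)*0.0017^(1/2) = 0.5333 m/s.
Discharge Q = A * V = 1.79 * 0.5333 = 0.956 m^3/s.

0.956


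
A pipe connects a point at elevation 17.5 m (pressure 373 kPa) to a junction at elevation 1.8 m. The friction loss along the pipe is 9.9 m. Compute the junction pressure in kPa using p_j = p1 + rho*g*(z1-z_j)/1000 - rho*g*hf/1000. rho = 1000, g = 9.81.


Junction pressure: p_j = p1 + rho*g*(z1 - z_j)/1000 - rho*g*hf/1000.
Elevation term = 1000*9.81*(17.5 - 1.8)/1000 = 154.017 kPa.
Friction term = 1000*9.81*9.9/1000 = 97.119 kPa.
p_j = 373 + 154.017 - 97.119 = 429.9 kPa.

429.9


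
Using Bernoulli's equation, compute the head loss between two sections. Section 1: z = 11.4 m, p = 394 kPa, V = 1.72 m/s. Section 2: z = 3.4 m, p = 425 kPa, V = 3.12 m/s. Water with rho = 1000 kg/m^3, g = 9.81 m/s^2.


Total head at each section: H = z + p/(rho*g) + V^2/(2g).
H1 = 11.4 + 394*1000/(1000*9.81) + 1.72^2/(2*9.81)
   = 11.4 + 40.163 + 0.1508
   = 51.714 m.
H2 = 3.4 + 425*1000/(1000*9.81) + 3.12^2/(2*9.81)
   = 3.4 + 43.323 + 0.4961
   = 47.219 m.
h_L = H1 - H2 = 51.714 - 47.219 = 4.495 m.

4.495


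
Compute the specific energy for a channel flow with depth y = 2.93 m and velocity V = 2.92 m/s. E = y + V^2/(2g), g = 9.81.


Specific energy E = y + V^2/(2g).
Velocity head = V^2/(2g) = 2.92^2 / (2*9.81) = 8.5264 / 19.62 = 0.4346 m.
E = 2.93 + 0.4346 = 3.3646 m.

3.3646


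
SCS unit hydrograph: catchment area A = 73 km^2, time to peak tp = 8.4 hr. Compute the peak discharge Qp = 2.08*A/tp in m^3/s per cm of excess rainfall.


SCS formula: Qp = 2.08 * A / tp.
Qp = 2.08 * 73 / 8.4
   = 151.84 / 8.4
   = 18.08 m^3/s per cm.

18.08


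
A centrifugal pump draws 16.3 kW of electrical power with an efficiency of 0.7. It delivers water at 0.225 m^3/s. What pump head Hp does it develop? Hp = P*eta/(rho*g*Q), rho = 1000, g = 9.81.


Pump head formula: Hp = P * eta / (rho * g * Q).
Numerator: P * eta = 16.3 * 1000 * 0.7 = 11410.0 W.
Denominator: rho * g * Q = 1000 * 9.81 * 0.225 = 2207.25.
Hp = 11410.0 / 2207.25 = 5.17 m.

5.17


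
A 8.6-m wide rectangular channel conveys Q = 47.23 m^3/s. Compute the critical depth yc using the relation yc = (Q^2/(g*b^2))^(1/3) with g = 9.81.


Using yc = (Q^2 / (g * b^2))^(1/3):
Q^2 = 47.23^2 = 2230.67.
g * b^2 = 9.81 * 8.6^2 = 9.81 * 73.96 = 725.55.
Q^2 / (g*b^2) = 2230.67 / 725.55 = 3.0745.
yc = 3.0745^(1/3) = 1.4541 m.

1.4541


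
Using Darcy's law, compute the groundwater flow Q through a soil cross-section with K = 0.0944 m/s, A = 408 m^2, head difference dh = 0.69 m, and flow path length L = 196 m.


Darcy's law: Q = K * A * i, where i = dh/L.
Hydraulic gradient i = 0.69 / 196 = 0.00352.
Q = 0.0944 * 408 * 0.00352
  = 0.1356 m^3/s.

0.1356


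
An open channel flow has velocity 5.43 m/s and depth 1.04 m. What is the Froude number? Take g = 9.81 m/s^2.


The Froude number is defined as Fr = V / sqrt(g*y).
g*y = 9.81 * 1.04 = 10.2024.
sqrt(g*y) = sqrt(10.2024) = 3.1941.
Fr = 5.43 / 3.1941 = 1.7.

1.7


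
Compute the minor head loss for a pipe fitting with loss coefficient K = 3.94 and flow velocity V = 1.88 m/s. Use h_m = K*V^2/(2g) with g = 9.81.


Minor loss formula: h_m = K * V^2/(2g).
V^2 = 1.88^2 = 3.5344.
V^2/(2g) = 3.5344 / 19.62 = 0.1801 m.
h_m = 3.94 * 0.1801 = 0.7098 m.

0.7098


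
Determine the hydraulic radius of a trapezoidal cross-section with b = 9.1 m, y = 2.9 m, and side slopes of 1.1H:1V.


For a trapezoidal section with side slope z:
A = (b + z*y)*y = (9.1 + 1.1*2.9)*2.9 = 35.641 m^2.
P = b + 2*y*sqrt(1 + z^2) = 9.1 + 2*2.9*sqrt(1 + 1.1^2) = 17.722 m.
R = A/P = 35.641 / 17.722 = 2.0111 m.

2.0111


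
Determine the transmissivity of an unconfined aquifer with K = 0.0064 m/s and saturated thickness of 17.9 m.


Transmissivity is defined as T = K * h.
T = 0.0064 * 17.9
  = 0.1146 m^2/s.

0.1146


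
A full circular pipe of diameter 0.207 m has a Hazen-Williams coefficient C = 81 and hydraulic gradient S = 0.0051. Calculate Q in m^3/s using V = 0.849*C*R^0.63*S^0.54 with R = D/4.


For a full circular pipe, R = D/4 = 0.207/4 = 0.0517 m.
V = 0.849 * 81 * 0.0517^0.63 * 0.0051^0.54
  = 0.849 * 81 * 0.154797 * 0.057821
  = 0.6155 m/s.
Pipe area A = pi*D^2/4 = pi*0.207^2/4 = 0.0337 m^2.
Q = A * V = 0.0337 * 0.6155 = 0.0207 m^3/s.

0.0207


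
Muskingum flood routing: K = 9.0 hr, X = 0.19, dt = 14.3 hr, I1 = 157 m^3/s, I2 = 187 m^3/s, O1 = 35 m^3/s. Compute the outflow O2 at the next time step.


Muskingum coefficients:
denom = 2*K*(1-X) + dt = 2*9.0*(1-0.19) + 14.3 = 28.88.
C0 = (dt - 2*K*X)/denom = (14.3 - 2*9.0*0.19)/28.88 = 0.3767.
C1 = (dt + 2*K*X)/denom = (14.3 + 2*9.0*0.19)/28.88 = 0.6136.
C2 = (2*K*(1-X) - dt)/denom = 0.0097.
O2 = C0*I2 + C1*I1 + C2*O1
   = 0.3767*187 + 0.6136*157 + 0.0097*35
   = 167.12 m^3/s.

167.12


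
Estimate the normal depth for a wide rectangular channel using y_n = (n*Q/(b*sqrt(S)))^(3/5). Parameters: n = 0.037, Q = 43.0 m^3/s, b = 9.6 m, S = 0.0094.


We use the wide-channel approximation y_n = (n*Q/(b*sqrt(S)))^(3/5).
sqrt(S) = sqrt(0.0094) = 0.096954.
Numerator: n*Q = 0.037 * 43.0 = 1.591.
Denominator: b*sqrt(S) = 9.6 * 0.096954 = 0.930758.
arg = 1.7094.
y_n = 1.7094^(3/5) = 1.3794 m.

1.3794


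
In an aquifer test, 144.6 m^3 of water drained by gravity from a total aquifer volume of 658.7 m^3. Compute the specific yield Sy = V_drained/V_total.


Specific yield Sy = Volume drained / Total volume.
Sy = 144.6 / 658.7
   = 0.2195.

0.2195


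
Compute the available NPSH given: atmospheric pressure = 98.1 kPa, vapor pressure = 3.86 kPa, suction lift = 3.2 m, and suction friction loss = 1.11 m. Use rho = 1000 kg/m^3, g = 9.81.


NPSHa = p_atm/(rho*g) - z_s - hf_s - p_vap/(rho*g).
p_atm/(rho*g) = 98.1*1000 / (1000*9.81) = 10.0 m.
p_vap/(rho*g) = 3.86*1000 / (1000*9.81) = 0.393 m.
NPSHa = 10.0 - 3.2 - 1.11 - 0.393
      = 5.3 m.

5.3


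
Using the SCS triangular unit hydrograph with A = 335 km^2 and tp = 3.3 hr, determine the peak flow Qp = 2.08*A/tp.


SCS formula: Qp = 2.08 * A / tp.
Qp = 2.08 * 335 / 3.3
   = 696.8 / 3.3
   = 211.15 m^3/s per cm.

211.15


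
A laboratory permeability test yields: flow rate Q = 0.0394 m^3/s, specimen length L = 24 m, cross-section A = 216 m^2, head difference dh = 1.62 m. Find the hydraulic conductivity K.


From K = Q*L / (A*dh):
Numerator: Q*L = 0.0394 * 24 = 0.9456.
Denominator: A*dh = 216 * 1.62 = 349.92.
K = 0.9456 / 349.92 = 0.002702 m/s.

0.002702


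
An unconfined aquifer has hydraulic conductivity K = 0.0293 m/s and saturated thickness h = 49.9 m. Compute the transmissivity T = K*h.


Transmissivity is defined as T = K * h.
T = 0.0293 * 49.9
  = 1.4621 m^2/s.

1.4621


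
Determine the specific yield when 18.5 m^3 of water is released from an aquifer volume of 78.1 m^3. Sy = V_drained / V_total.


Specific yield Sy = Volume drained / Total volume.
Sy = 18.5 / 78.1
   = 0.2369.

0.2369


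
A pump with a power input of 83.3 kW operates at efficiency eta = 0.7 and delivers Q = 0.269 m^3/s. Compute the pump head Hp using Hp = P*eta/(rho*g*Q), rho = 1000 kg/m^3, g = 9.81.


Pump head formula: Hp = P * eta / (rho * g * Q).
Numerator: P * eta = 83.3 * 1000 * 0.7 = 58310.0 W.
Denominator: rho * g * Q = 1000 * 9.81 * 0.269 = 2638.89.
Hp = 58310.0 / 2638.89 = 22.1 m.

22.1


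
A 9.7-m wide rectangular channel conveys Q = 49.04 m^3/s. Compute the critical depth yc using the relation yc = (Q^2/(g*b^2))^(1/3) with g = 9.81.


Using yc = (Q^2 / (g * b^2))^(1/3):
Q^2 = 49.04^2 = 2404.92.
g * b^2 = 9.81 * 9.7^2 = 9.81 * 94.09 = 923.02.
Q^2 / (g*b^2) = 2404.92 / 923.02 = 2.6055.
yc = 2.6055^(1/3) = 1.376 m.

1.376


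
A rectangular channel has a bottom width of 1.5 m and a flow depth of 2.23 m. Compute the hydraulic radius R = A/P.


For a rectangular section:
Flow area A = b * y = 1.5 * 2.23 = 3.34 m^2.
Wetted perimeter P = b + 2y = 1.5 + 2*2.23 = 5.96 m.
Hydraulic radius R = A/P = 3.34 / 5.96 = 0.5612 m.

0.5612


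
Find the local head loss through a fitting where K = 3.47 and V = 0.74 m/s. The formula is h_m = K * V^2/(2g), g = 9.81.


Minor loss formula: h_m = K * V^2/(2g).
V^2 = 0.74^2 = 0.5476.
V^2/(2g) = 0.5476 / 19.62 = 0.0279 m.
h_m = 3.47 * 0.0279 = 0.0968 m.

0.0968


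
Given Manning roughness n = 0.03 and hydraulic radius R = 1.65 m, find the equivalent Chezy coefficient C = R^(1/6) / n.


The Chezy coefficient relates to Manning's n through C = R^(1/6) / n.
R^(1/6) = 1.65^(1/6) = 1.087045.
C = 1.087045 / 0.03 = 36.23 m^(1/2)/s.

36.23


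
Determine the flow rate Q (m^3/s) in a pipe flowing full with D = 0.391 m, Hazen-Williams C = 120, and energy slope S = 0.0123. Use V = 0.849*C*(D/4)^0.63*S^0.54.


For a full circular pipe, R = D/4 = 0.391/4 = 0.0978 m.
V = 0.849 * 120 * 0.0978^0.63 * 0.0123^0.54
  = 0.849 * 120 * 0.231086 * 0.093014
  = 2.1898 m/s.
Pipe area A = pi*D^2/4 = pi*0.391^2/4 = 0.1201 m^2.
Q = A * V = 0.1201 * 2.1898 = 0.2629 m^3/s.

0.2629


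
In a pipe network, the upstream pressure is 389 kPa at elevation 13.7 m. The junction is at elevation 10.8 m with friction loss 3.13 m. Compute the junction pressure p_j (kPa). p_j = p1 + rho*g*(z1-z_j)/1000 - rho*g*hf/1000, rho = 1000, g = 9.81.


Junction pressure: p_j = p1 + rho*g*(z1 - z_j)/1000 - rho*g*hf/1000.
Elevation term = 1000*9.81*(13.7 - 10.8)/1000 = 28.449 kPa.
Friction term = 1000*9.81*3.13/1000 = 30.705 kPa.
p_j = 389 + 28.449 - 30.705 = 386.74 kPa.

386.74


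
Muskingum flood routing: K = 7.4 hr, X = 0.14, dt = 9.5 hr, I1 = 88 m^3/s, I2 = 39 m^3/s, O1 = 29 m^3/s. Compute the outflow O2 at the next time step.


Muskingum coefficients:
denom = 2*K*(1-X) + dt = 2*7.4*(1-0.14) + 9.5 = 22.228.
C0 = (dt - 2*K*X)/denom = (9.5 - 2*7.4*0.14)/22.228 = 0.3342.
C1 = (dt + 2*K*X)/denom = (9.5 + 2*7.4*0.14)/22.228 = 0.5206.
C2 = (2*K*(1-X) - dt)/denom = 0.1452.
O2 = C0*I2 + C1*I1 + C2*O1
   = 0.3342*39 + 0.5206*88 + 0.1452*29
   = 63.06 m^3/s.

63.06


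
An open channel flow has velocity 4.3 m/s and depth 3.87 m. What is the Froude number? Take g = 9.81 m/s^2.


The Froude number is defined as Fr = V / sqrt(g*y).
g*y = 9.81 * 3.87 = 37.9647.
sqrt(g*y) = sqrt(37.9647) = 6.1616.
Fr = 4.3 / 6.1616 = 0.6979.

0.6979


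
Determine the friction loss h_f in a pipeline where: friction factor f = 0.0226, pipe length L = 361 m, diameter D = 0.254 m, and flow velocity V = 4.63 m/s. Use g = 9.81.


Darcy-Weisbach equation: h_f = f * (L/D) * V^2/(2g).
f * L/D = 0.0226 * 361/0.254 = 32.1205.
V^2/(2g) = 4.63^2 / (2*9.81) = 21.4369 / 19.62 = 1.0926 m.
h_f = 32.1205 * 1.0926 = 35.095 m.

35.095


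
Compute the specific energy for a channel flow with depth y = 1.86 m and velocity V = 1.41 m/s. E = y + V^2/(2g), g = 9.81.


Specific energy E = y + V^2/(2g).
Velocity head = V^2/(2g) = 1.41^2 / (2*9.81) = 1.9881 / 19.62 = 0.1013 m.
E = 1.86 + 0.1013 = 1.9613 m.

1.9613


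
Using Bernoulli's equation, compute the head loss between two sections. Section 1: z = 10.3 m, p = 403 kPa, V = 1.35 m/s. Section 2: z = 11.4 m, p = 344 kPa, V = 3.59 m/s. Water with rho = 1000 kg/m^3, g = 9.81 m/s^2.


Total head at each section: H = z + p/(rho*g) + V^2/(2g).
H1 = 10.3 + 403*1000/(1000*9.81) + 1.35^2/(2*9.81)
   = 10.3 + 41.081 + 0.0929
   = 51.473 m.
H2 = 11.4 + 344*1000/(1000*9.81) + 3.59^2/(2*9.81)
   = 11.4 + 35.066 + 0.6569
   = 47.123 m.
h_L = H1 - H2 = 51.473 - 47.123 = 4.35 m.

4.35


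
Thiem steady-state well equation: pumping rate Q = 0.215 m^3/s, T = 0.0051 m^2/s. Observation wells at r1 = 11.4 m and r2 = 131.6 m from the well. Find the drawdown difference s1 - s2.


Thiem equation: s1 - s2 = Q/(2*pi*T) * ln(r2/r1).
ln(r2/r1) = ln(131.6/11.4) = 2.4462.
Q/(2*pi*T) = 0.215 / (2*pi*0.0051) = 0.215 / 0.032 = 6.7095.
s1 - s2 = 6.7095 * 2.4462 = 16.4124 m.

16.4124


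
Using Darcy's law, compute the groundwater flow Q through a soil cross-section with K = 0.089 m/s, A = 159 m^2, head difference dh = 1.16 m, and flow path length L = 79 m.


Darcy's law: Q = K * A * i, where i = dh/L.
Hydraulic gradient i = 1.16 / 79 = 0.014684.
Q = 0.089 * 159 * 0.014684
  = 0.2078 m^3/s.

0.2078


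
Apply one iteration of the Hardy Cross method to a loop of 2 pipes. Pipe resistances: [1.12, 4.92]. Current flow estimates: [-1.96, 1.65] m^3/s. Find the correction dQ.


Numerator terms (r*Q*|Q|): 1.12*-1.96*|-1.96| = -4.3026; 4.92*1.65*|1.65| = 13.3947.
Sum of numerator = 9.0921.
Denominator terms (r*|Q|): 1.12*|-1.96| = 2.1952; 4.92*|1.65| = 8.118.
2 * sum of denominator = 2 * 10.3132 = 20.6264.
dQ = -9.0921 / 20.6264 = -0.4408 m^3/s.

-0.4408


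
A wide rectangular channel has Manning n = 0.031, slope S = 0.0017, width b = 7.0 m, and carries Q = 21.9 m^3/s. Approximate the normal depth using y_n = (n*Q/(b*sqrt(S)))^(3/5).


We use the wide-channel approximation y_n = (n*Q/(b*sqrt(S)))^(3/5).
sqrt(S) = sqrt(0.0017) = 0.041231.
Numerator: n*Q = 0.031 * 21.9 = 0.6789.
Denominator: b*sqrt(S) = 7.0 * 0.041231 = 0.288617.
arg = 2.3522.
y_n = 2.3522^(3/5) = 1.6707 m.

1.6707


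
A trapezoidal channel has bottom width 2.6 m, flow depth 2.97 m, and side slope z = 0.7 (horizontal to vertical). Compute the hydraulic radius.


For a trapezoidal section with side slope z:
A = (b + z*y)*y = (2.6 + 0.7*2.97)*2.97 = 13.897 m^2.
P = b + 2*y*sqrt(1 + z^2) = 2.6 + 2*2.97*sqrt(1 + 0.7^2) = 9.851 m.
R = A/P = 13.897 / 9.851 = 1.4107 m.

1.4107


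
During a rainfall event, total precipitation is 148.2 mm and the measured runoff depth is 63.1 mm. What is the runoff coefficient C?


The runoff coefficient C = runoff depth / rainfall depth.
C = 63.1 / 148.2
  = 0.4258.

0.4258


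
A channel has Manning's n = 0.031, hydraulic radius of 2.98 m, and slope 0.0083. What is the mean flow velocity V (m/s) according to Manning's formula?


Manning's equation gives V = (1/n) * R^(2/3) * S^(1/2).
First, compute R^(2/3) = 2.98^(2/3) = 2.0708.
Next, S^(1/2) = 0.0083^(1/2) = 0.091104.
Then 1/n = 1/0.031 = 32.26.
V = 32.26 * 2.0708 * 0.091104 = 6.0859 m/s.

6.0859


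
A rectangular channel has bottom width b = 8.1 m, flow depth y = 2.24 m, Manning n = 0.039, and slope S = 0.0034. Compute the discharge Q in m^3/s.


For a rectangular channel, the cross-sectional area A = b * y = 8.1 * 2.24 = 18.14 m^2.
The wetted perimeter P = b + 2y = 8.1 + 2*2.24 = 12.58 m.
Hydraulic radius R = A/P = 18.14/12.58 = 1.4423 m.
Velocity V = (1/n)*R^(2/3)*S^(1/2) = (1/0.039)*1.4423^(2/3)*0.0034^(1/2) = 1.9086 m/s.
Discharge Q = A * V = 18.14 * 1.9086 = 34.629 m^3/s.

34.629


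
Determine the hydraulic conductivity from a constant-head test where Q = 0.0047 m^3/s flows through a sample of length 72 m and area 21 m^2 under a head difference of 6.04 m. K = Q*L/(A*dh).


From K = Q*L / (A*dh):
Numerator: Q*L = 0.0047 * 72 = 0.3384.
Denominator: A*dh = 21 * 6.04 = 126.84.
K = 0.3384 / 126.84 = 0.002668 m/s.

0.002668


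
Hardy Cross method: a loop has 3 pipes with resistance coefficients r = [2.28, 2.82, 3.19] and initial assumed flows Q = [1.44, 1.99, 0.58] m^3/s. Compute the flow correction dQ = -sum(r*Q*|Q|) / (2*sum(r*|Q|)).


Numerator terms (r*Q*|Q|): 2.28*1.44*|1.44| = 4.7278; 2.82*1.99*|1.99| = 11.1675; 3.19*0.58*|0.58| = 1.0731.
Sum of numerator = 16.9684.
Denominator terms (r*|Q|): 2.28*|1.44| = 3.2832; 2.82*|1.99| = 5.6118; 3.19*|0.58| = 1.8502.
2 * sum of denominator = 2 * 10.7452 = 21.4904.
dQ = -16.9684 / 21.4904 = -0.7896 m^3/s.

-0.7896


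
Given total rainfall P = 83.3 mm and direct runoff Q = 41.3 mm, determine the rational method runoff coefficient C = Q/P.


The runoff coefficient C = runoff depth / rainfall depth.
C = 41.3 / 83.3
  = 0.4958.

0.4958


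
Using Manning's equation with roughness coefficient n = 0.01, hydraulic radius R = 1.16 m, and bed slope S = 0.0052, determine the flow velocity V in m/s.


Manning's equation gives V = (1/n) * R^(2/3) * S^(1/2).
First, compute R^(2/3) = 1.16^(2/3) = 1.104.
Next, S^(1/2) = 0.0052^(1/2) = 0.072111.
Then 1/n = 1/0.01 = 100.0.
V = 100.0 * 1.104 * 0.072111 = 7.9611 m/s.

7.9611


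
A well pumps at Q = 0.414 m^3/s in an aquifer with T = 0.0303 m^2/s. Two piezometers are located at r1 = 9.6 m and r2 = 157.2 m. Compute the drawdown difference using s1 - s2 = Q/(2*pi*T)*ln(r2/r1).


Thiem equation: s1 - s2 = Q/(2*pi*T) * ln(r2/r1).
ln(r2/r1) = ln(157.2/9.6) = 2.7958.
Q/(2*pi*T) = 0.414 / (2*pi*0.0303) = 0.414 / 0.1904 = 2.1746.
s1 - s2 = 2.1746 * 2.7958 = 6.0796 m.

6.0796


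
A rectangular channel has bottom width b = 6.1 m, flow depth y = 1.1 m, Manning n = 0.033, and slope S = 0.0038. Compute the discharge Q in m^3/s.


For a rectangular channel, the cross-sectional area A = b * y = 6.1 * 1.1 = 6.71 m^2.
The wetted perimeter P = b + 2y = 6.1 + 2*1.1 = 8.3 m.
Hydraulic radius R = A/P = 6.71/8.3 = 0.8084 m.
Velocity V = (1/n)*R^(2/3)*S^(1/2) = (1/0.033)*0.8084^(2/3)*0.0038^(1/2) = 1.6211 m/s.
Discharge Q = A * V = 6.71 * 1.6211 = 10.878 m^3/s.

10.878


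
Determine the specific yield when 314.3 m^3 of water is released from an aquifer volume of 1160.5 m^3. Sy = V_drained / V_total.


Specific yield Sy = Volume drained / Total volume.
Sy = 314.3 / 1160.5
   = 0.2708.

0.2708


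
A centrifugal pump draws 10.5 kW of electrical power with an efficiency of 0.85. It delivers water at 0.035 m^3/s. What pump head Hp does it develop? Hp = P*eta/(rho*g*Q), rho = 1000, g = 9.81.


Pump head formula: Hp = P * eta / (rho * g * Q).
Numerator: P * eta = 10.5 * 1000 * 0.85 = 8925.0 W.
Denominator: rho * g * Q = 1000 * 9.81 * 0.035 = 343.35.
Hp = 8925.0 / 343.35 = 25.99 m.

25.99


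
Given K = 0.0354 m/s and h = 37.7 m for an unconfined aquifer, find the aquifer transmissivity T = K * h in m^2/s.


Transmissivity is defined as T = K * h.
T = 0.0354 * 37.7
  = 1.3346 m^2/s.

1.3346


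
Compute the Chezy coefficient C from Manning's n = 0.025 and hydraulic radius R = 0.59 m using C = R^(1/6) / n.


The Chezy coefficient relates to Manning's n through C = R^(1/6) / n.
R^(1/6) = 0.59^(1/6) = 0.915817.
C = 0.915817 / 0.025 = 36.63 m^(1/2)/s.

36.63


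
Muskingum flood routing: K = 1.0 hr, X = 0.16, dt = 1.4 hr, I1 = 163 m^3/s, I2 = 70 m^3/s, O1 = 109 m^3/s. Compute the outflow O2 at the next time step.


Muskingum coefficients:
denom = 2*K*(1-X) + dt = 2*1.0*(1-0.16) + 1.4 = 3.08.
C0 = (dt - 2*K*X)/denom = (1.4 - 2*1.0*0.16)/3.08 = 0.3506.
C1 = (dt + 2*K*X)/denom = (1.4 + 2*1.0*0.16)/3.08 = 0.5584.
C2 = (2*K*(1-X) - dt)/denom = 0.0909.
O2 = C0*I2 + C1*I1 + C2*O1
   = 0.3506*70 + 0.5584*163 + 0.0909*109
   = 125.48 m^3/s.

125.48


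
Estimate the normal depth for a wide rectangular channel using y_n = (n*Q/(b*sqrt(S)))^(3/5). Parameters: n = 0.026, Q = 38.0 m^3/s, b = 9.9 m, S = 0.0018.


We use the wide-channel approximation y_n = (n*Q/(b*sqrt(S)))^(3/5).
sqrt(S) = sqrt(0.0018) = 0.042426.
Numerator: n*Q = 0.026 * 38.0 = 0.988.
Denominator: b*sqrt(S) = 9.9 * 0.042426 = 0.420017.
arg = 2.3523.
y_n = 2.3523^(3/5) = 1.6707 m.

1.6707


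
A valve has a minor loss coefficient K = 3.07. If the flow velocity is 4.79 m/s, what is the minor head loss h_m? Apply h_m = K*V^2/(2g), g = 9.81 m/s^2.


Minor loss formula: h_m = K * V^2/(2g).
V^2 = 4.79^2 = 22.9441.
V^2/(2g) = 22.9441 / 19.62 = 1.1694 m.
h_m = 3.07 * 1.1694 = 3.5901 m.

3.5901
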